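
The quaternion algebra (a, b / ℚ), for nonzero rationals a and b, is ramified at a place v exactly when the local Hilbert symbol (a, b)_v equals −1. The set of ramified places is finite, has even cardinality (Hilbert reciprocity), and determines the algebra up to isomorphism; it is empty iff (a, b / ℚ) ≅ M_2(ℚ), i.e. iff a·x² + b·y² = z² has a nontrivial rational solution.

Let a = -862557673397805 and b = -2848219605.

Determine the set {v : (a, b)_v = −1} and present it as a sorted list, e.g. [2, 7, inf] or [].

Mod squares: a ≡ -1045, b ≡ -805. Check v ∈ {∞, 2, 3, 5, 7, 11, 19, 23}.
v=11: a=11^3·(≡1), b=11^2·(≡5) mod 11; (1|11)=+1, (5|11)=+1; (−1)^{3·2·5}·(+1)^2·(+1)^3 = +1.
v=19: a=19^3·(≡15), b=19^2·(≡2) mod 19; (15|19)=-1, (2|19)=-1; (−1)^{3·2·9}·(-1)^2·(-1)^3 = -1.
v=∞: -1045 < 0 and -805 < 0  ⇒  (a,b)_∞ = -1.
v=7: a=7^2·(≡6), b=7^1·(≡2) mod 7; (6|7)=-1, (2|7)=+1; (−1)^{2·1·3}·(-1)^1·(+1)^2 = -1.
v=5: a=5^1·(≡4), b=5^1·(≡4) mod 5; (4|5)=+1, (4|5)=+1; (−1)^{1·1·2}·(+1)^1·(+1)^1 = +1.
v=23: a=23^2·(≡12), b=23^1·(≡22) mod 23; (12|23)=+1, (22|23)=-1; (−1)^{2·1·11}·(+1)^1·(-1)^2 = +1.
v=3: a=3^6·(≡2), b=3^4·(≡2) mod 3; (2|3)=-1, (2|3)=-1; (−1)^{6·4·1}·(-1)^4·(-1)^6 = +1.
v=2: v_2(a)=0, v_2(b)=0; units ≡ 3, 3 (mod 8); ε·ε+αω+βω = 1·1+0·1+0·1 ≡ 1  ⇒  (a,b)_2 = -1.
(-1045, -805 / ℚ) ramifies at {2, 7, 19, ∞}: a division algebra.

[2, 7, 19, inf]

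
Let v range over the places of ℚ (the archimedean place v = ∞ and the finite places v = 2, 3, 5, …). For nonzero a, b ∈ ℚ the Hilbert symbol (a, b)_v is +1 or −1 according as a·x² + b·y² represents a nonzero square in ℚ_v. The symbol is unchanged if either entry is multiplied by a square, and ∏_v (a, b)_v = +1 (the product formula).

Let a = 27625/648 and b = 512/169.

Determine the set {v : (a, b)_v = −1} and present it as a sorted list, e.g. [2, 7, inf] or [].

[5, 13]

(a, b) ≡ (2210, 2) mod (ℚ^×)²; places V = {2, 3, 5, 13, 17, ∞}.
(a,b)_13: α=1, u≡10; β=-2, v≡5 (mod 13); (10|13)=+1, (5|13)=-1; sign (−1)^0·+1^-2·-1^1 = -1.
(a,b)_5: α=3, u≡2; β=0, v≡3 (mod 5); (2|5)=-1, (3|5)=-1; sign (−1)^0·-1^0·-1^3 = -1.
(a,b)_2: α=-3, β=9; u≡1, v≡1 (mod 8); ε(u)ε(v)=0·0, αω(v)=-3·0, βω(u)=9·0; sum ≡ 0  ⇒  +1.
(a,b)_17: α=1, u≡5; β=0, v≡15 (mod 17); (5|17)=-1, (15|17)=+1; sign (−1)^0·-1^0·+1^1 = +1.
(a,b)_∞: sgn(2210)=+, sgn(2)=+, so +1.
(a,b)_3: α=-4, u≡2; β=0, v≡2 (mod 3); (2|3)=-1, (2|3)=-1; sign (−1)^0·-1^0·-1^-4 = +1.
|Ram(2210, 2)| = 2, even; anisotropic at {5, 13}.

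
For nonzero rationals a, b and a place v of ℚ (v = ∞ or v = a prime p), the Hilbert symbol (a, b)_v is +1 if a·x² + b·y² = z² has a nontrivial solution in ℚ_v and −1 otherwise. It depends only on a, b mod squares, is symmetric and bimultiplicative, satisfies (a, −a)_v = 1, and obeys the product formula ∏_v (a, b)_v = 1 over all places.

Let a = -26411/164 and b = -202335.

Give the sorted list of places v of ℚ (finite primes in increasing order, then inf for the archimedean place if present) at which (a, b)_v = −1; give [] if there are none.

Mod squares: a ≡ -451, b ≡ -202335. Check v ∈ {∞, 2, 3, 5, 7, 11, 41, 47}.
v=7: a=7^4·(≡1), b=7^1·(≡5) mod 7; (1|7)=+1, (5|7)=-1; (−1)^{4·1·3}·(+1)^1·(-1)^4 = +1.
v=11: a=11^1·(≡3), b=11^0·(≡10) mod 11; (3|11)=+1, (10|11)=-1; (−1)^{1·0·5}·(+1)^0·(-1)^1 = -1.
v=2: v_2(a)=-2, v_2(b)=0; units ≡ 5, 1 (mod 8); ε·ε+αω+βω = 0·0+-2·0+0·1 ≡ 0  ⇒  (a,b)_2 = +1.
v=3: a=3^0·(≡2), b=3^1·(≡1) mod 3; (2|3)=-1, (1|3)=+1; (−1)^{0·1·1}·(-1)^1·(+1)^0 = -1.
v=41: a=41^-1·(≡29), b=41^1·(≡26) mod 41; (29|41)=-1, (26|41)=-1; (−1)^{-1·1·20}·(-1)^1·(-1)^-1 = +1.
v=5: a=5^0·(≡1), b=5^1·(≡3) mod 5; (1|5)=+1, (3|5)=-1; (−1)^{0·1·2}·(+1)^1·(-1)^0 = +1.
v=∞: -451 < 0 and -202335 < 0  ⇒  (a,b)_∞ = -1.
v=47: a=47^0·(≡41), b=47^1·(≡19) mod 47; (41|47)=-1, (19|47)=-1; (−1)^{0·1·23}·(-1)^1·(-1)^0 = -1.
(-451, -202335 / ℚ) ramifies at {3, 11, 47, ∞}: a division algebra.

[3, 11, 47, inf]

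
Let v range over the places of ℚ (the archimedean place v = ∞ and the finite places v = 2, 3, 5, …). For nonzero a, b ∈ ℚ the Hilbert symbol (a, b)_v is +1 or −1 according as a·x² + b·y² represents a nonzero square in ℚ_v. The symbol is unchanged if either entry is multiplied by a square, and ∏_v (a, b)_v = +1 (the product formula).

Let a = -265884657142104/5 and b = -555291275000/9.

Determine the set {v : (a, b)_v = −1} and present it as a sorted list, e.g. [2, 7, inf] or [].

[5, 11, 13, inf]

(a, b) ≡ (-41470, -110) mod (ℚ^×)²; places V = {2, 3, 5, 7, 11, 13, 29, ∞}.
(a,b)_2: α=3, β=3; u≡1, v≡1 (mod 8); ε(u)ε(v)=0·0, αω(v)=3·0, βω(u)=3·0; sum ≡ 0  ⇒  +1.
(a,b)_11: α=1, u≡1; β=1, v≡5 (mod 11); (1|11)=+1, (5|11)=+1; sign (−1)^1·+1^1·+1^1 = -1.
(a,b)_7: α=6, u≡6; β=4, v≡1 (mod 7); (6|7)=-1, (1|7)=+1; sign (−1)^0·-1^4·+1^6 = +1.
(a,b)_5: α=-1, u≡1; β=5, v≡3 (mod 5); (1|5)=+1, (3|5)=-1; sign (−1)^0·+1^5·-1^-1 = -1.
(a,b)_∞: sgn(-41470)=−, sgn(-110)=−, so -1.
(a,b)_29: α=3, u≡13; β=2, v≡5 (mod 29); (13|29)=+1, (5|29)=+1; sign (−1)^0·+1^2·+1^3 = +1.
(a,b)_13: α=1, u≡6; β=0, v≡5 (mod 13); (6|13)=-1, (5|13)=-1; sign (−1)^0·-1^0·-1^1 = -1.
(a,b)_3: α=4, u≡2; β=-2, v≡1 (mod 3); (2|3)=-1, (1|3)=+1; sign (−1)^0·-1^-2·+1^4 = +1.
|Ram(-41470, -110)| = 4, even; anisotropic at {5, 11, 13, ∞}.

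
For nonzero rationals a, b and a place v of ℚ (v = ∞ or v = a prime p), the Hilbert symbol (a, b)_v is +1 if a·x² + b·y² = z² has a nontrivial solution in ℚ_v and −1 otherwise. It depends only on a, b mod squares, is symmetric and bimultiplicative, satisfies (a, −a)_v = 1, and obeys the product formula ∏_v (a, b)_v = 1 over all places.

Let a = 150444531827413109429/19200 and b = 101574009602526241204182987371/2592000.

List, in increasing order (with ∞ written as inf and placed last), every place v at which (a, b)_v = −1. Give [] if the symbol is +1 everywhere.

[2, 5, 13, 29]

(a, b) ≡ (286143, 56695) mod (ℚ^×)²; places V = {2, 3, 5, 11, 13, 17, 23, 29, 31, ∞}.
(a,b)_17: α=4, u≡15; β=7, v≡7 (mod 17); (15|17)=+1, (7|17)=-1; sign (−1)^0·+1^7·-1^4 = +1.
(a,b)_29: α=1, u≡7; β=1, v≡15 (mod 29); (7|29)=+1, (15|29)=-1; sign (−1)^0·+1^1·-1^1 = -1.
(a,b)_11: α=3, u≡9; β=4, v≡3 (mod 11); (9|11)=+1, (3|11)=+1; sign (−1)^0·+1^4·+1^3 = +1.
(a,b)_2: α=-8, β=-8; u≡7, v≡7 (mod 8); ε(u)ε(v)=1·1, αω(v)=-8·0, βω(u)=-8·0; sum ≡ 1  ⇒  -1.
(a,b)_3: α=-1, u≡2; β=-4, v≡1 (mod 3); (2|3)=-1, (1|3)=+1; sign (−1)^0·-1^-4·+1^-1 = +1.
(a,b)_31: α=4, u≡11; β=6, v≡6 (mod 31); (11|31)=-1, (6|31)=-1; sign (−1)^0·-1^6·-1^4 = +1.
(a,b)_∞: sgn(286143)=+, sgn(56695)=+, so +1.
(a,b)_5: α=-2, u≡3; β=-3, v≡1 (mod 5); (3|5)=-1, (1|5)=+1; sign (−1)^0·-1^-3·+1^-2 = -1.
(a,b)_13: α=3, u≡2; β=4, v≡7 (mod 13); (2|13)=-1, (7|13)=-1; sign (−1)^0·-1^4·-1^3 = -1.
(a,b)_23: α=1, u≡15; β=1, v≡2 (mod 23); (15|23)=-1, (2|23)=+1; sign (−1)^1·-1^1·+1^1 = +1.
|Ram(286143, 56695)| = 4, even; anisotropic at {2, 5, 13, 29}.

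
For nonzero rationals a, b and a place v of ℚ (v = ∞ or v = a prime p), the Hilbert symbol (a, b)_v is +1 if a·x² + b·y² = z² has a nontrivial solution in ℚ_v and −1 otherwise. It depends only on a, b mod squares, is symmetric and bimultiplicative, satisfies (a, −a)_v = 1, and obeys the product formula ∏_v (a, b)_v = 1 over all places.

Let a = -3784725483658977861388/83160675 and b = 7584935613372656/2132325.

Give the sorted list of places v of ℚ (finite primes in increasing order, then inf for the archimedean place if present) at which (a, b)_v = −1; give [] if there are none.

(a, b) ≡ (-561, 1547) mod (ℚ^×)²; places V = {2, 3, 5, 7, 11, 13, 17, 23, ∞}.
(a,b)_11: α=3, u≡5; β=2, v≡6 (mod 11); (5|11)=+1, (6|11)=-1; sign (−1)^0·+1^2·-1^3 = -1.
(a,b)_13: α=-2, u≡8; β=-1, v≡8 (mod 13); (8|13)=-1, (8|13)=-1; sign (−1)^0·-1^-1·-1^-2 = -1.
(a,b)_7: α=10, u≡3; β=7, v≡4 (mod 7); (3|7)=-1, (4|7)=+1; sign (−1)^0·-1^7·+1^10 = -1.
(a,b)_∞: sgn(-561)=−, sgn(1547)=+, so +1.
(a,b)_23: α=6, u≡14; β=4, v≡1 (mod 23); (14|23)=-1, (1|23)=+1; sign (−1)^0·-1^4·+1^6 = +1.
(a,b)_17: α=1, u≡15; β=1, v≡14 (mod 17); (15|17)=+1, (14|17)=-1; sign (−1)^0·+1^1·-1^1 = -1.
(a,b)_5: α=-2, u≡1; β=-2, v≡2 (mod 5); (1|5)=+1, (2|5)=-1; sign (−1)^0·+1^-2·-1^-2 = +1.
(a,b)_3: α=-9, u≡2; β=-8, v≡2 (mod 3); (2|3)=-1, (2|3)=-1; sign (−1)^0·-1^-8·-1^-9 = -1.
(a,b)_2: α=2, β=4; u≡7, v≡3 (mod 8); ε(u)ε(v)=1·1, αω(v)=2·1, βω(u)=4·0; sum ≡ 1  ⇒  -1.
Ram(-561, 1547) = {2, 3, 7, 11, 13, 17}; no ℚ_2-point on the conic.

[2, 3, 7, 11, 13, 17]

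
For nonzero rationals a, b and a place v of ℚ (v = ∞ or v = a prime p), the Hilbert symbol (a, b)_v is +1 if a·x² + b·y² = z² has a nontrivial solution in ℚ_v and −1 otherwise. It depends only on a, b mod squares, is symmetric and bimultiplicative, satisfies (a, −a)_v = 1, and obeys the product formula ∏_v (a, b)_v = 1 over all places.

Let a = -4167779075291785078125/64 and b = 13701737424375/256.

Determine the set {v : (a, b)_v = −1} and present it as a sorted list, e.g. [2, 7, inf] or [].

[2, 17]

Mod squares: a ≡ -5005, b ≡ 2431. Check v ∈ {∞, 2, 3, 5, 7, 11, 13, 17}.
v=∞: -5005 < 0 and 2431 > 0  ⇒  (a,b)_∞ = +1.
v=3: a=3^2·(≡2), b=3^2·(≡1) mod 3; (2|3)=-1, (1|3)=+1; (−1)^{2·2·1}·(-1)^2·(+1)^2 = +1.
v=5: a=5^7·(≡4), b=5^4·(≡4) mod 5; (4|5)=+1, (4|5)=+1; (−1)^{7·4·2}·(+1)^4·(+1)^7 = +1.
v=11: a=11^5·(≡7), b=11^3·(≡1) mod 11; (7|11)=-1, (1|11)=+1; (−1)^{5·3·5}·(-1)^3·(+1)^5 = +1.
v=17: a=17^2·(≡3), b=17^1·(≡12) mod 17; (3|17)=-1, (12|17)=-1; (−1)^{2·1·8}·(-1)^1·(-1)^2 = -1.
v=7: a=7^3·(≡5), b=7^2·(≡4) mod 7; (5|7)=-1, (4|7)=+1; (−1)^{3·2·3}·(-1)^2·(+1)^3 = +1.
v=13: a=13^5·(≡7), b=13^3·(≡5) mod 13; (7|13)=-1, (5|13)=-1; (−1)^{5·3·6}·(-1)^3·(-1)^5 = +1.
v=2: v_2(a)=-6, v_2(b)=-8; units ≡ 3, 7 (mod 8); ε·ε+αω+βω = 1·1+-6·0+-8·1 ≡ 1  ⇒  (a,b)_2 = -1.
Ram(-5005, 2431) = {2, 17}; no ℚ_2-point on the conic.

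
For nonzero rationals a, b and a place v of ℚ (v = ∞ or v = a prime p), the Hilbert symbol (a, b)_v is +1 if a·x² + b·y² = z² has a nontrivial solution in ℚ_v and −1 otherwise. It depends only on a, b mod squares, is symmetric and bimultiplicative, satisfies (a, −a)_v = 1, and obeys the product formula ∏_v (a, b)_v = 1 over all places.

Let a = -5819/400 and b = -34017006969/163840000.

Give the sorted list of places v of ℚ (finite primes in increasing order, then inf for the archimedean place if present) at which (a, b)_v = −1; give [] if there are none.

[11, inf]

Mod squares: a ≡ -11, b ≡ -1. Check v ∈ {∞, 2, 3, 5, 11, 23}.
v=2: v_2(a)=-4, v_2(b)=-18; units ≡ 5, 7 (mod 8); ε·ε+αω+βω = 0·1+-4·0+-18·1 ≡ 0  ⇒  (a,b)_2 = +1.
v=23: a=23^2·(≡9), b=23^2·(≡20) mod 23; (9|23)=+1, (20|23)=-1; (−1)^{2·2·11}·(+1)^2·(-1)^2 = +1.
v=3: a=3^0·(≡1), b=3^12·(≡2) mod 3; (1|3)=+1, (2|3)=-1; (−1)^{0·12·1}·(+1)^12·(-1)^0 = +1.
v=5: a=5^-2·(≡1), b=5^-4·(≡4) mod 5; (1|5)=+1, (4|5)=+1; (−1)^{-2·-4·2}·(+1)^-4·(+1)^-2 = +1.
v=11: a=11^1·(≡8), b=11^2·(≡7) mod 11; (8|11)=-1, (7|11)=-1; (−1)^{1·2·5}·(-1)^2·(-1)^1 = -1.
v=∞: -11 < 0 and -1 < 0  ⇒  (a,b)_∞ = -1.
|Ram(-11, -1)| = 2, even; anisotropic at {11, ∞}.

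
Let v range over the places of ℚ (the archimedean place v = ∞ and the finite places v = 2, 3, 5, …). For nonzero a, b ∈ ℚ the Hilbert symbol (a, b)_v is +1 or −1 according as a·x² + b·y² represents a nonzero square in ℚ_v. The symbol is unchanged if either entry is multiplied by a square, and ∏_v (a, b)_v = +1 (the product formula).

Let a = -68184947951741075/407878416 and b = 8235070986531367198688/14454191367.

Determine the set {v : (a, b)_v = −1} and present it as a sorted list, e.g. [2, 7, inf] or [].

Mod squares: a ≡ -203, b ≡ 121394. Check v ∈ {∞, 2, 3, 5, 7, 11, 13, 17, 23, 29, 41, 47}.
v=3: a=3^-6·(≡1), b=3^-10·(≡2) mod 3; (1|3)=+1, (2|3)=-1; (−1)^{-6·-10·1}·(+1)^-10·(-1)^-6 = +1.
v=13: a=13^4·(≡7), b=13^5·(≡10) mod 13; (7|13)=-1, (10|13)=+1; (−1)^{4·5·6}·(-1)^5·(+1)^4 = -1.
v=2: v_2(a)=-4, v_2(b)=5; units ≡ 5, 1 (mod 8); ε·ε+αω+βω = 0·0+-4·0+5·1 ≡ 1  ⇒  (a,b)_2 = -1.
v=5: a=5^2·(≡2), b=5^0·(≡4) mod 5; (2|5)=-1, (4|5)=+1; (−1)^{2·0·2}·(-1)^0·(+1)^2 = +1.
v=7: a=7^1·(≡6), b=7^-1·(≡3) mod 7; (6|7)=-1, (3|7)=-1; (−1)^{1·-1·3}·(-1)^-1·(-1)^1 = -1.
v=11: a=11^-2·(≡7), b=11^-2·(≡5) mod 11; (7|11)=-1, (5|11)=+1; (−1)^{-2·-2·5}·(-1)^-2·(+1)^-2 = +1.
v=17: a=17^-2·(≡1), b=17^-2·(≡12) mod 17; (1|17)=+1, (12|17)=-1; (−1)^{-2·-2·8}·(+1)^-2·(-1)^-2 = +1.
v=23: a=23^4·(≡3), b=23^5·(≡14) mod 23; (3|23)=+1, (14|23)=-1; (−1)^{4·5·11}·(+1)^5·(-1)^4 = +1.
v=41: a=41^2·(≡37), b=41^2·(≡24) mod 41; (37|41)=+1, (24|41)=-1; (−1)^{2·2·20}·(+1)^2·(-1)^2 = +1.
v=47: a=47^0·(≡9), b=47^2·(≡31) mod 47; (9|47)=+1, (31|47)=-1; (−1)^{0·2·23}·(+1)^2·(-1)^0 = +1.
v=29: a=29^1·(≡22), b=29^1·(≡17) mod 29; (22|29)=+1, (17|29)=-1; (−1)^{1·1·14}·(+1)^1·(-1)^1 = -1.
v=∞: -203 < 0 and 121394 > 0  ⇒  (a,b)_∞ = +1.
Ram(-203, 121394) = {2, 7, 13, 29}; no ℚ_2-point on the conic.

[2, 7, 13, 29]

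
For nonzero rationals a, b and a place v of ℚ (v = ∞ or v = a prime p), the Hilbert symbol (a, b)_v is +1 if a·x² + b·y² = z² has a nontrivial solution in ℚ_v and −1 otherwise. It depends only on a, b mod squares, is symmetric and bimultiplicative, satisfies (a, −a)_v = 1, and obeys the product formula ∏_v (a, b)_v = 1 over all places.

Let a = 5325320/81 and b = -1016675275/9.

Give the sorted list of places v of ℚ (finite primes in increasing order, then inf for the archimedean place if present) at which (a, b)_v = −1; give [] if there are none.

[2, 13]

(a, b) ≡ (27170, -19) mod (ℚ^×)²; places V = {2, 3, 5, 7, 11, 13, 19, ∞}.
(a,b)_5: α=1, u≡4; β=2, v≡1 (mod 5); (4|5)=+1, (1|5)=+1; sign (−1)^0·+1^2·+1^1 = +1.
(a,b)_7: α=2, u≡3; β=2, v≡4 (mod 7); (3|7)=-1, (4|7)=+1; sign (−1)^0·-1^2·+1^2 = +1.
(a,b)_11: α=1, u≡8; β=2, v≡1 (mod 11); (8|11)=-1, (1|11)=+1; sign (−1)^0·-1^2·+1^1 = +1.
(a,b)_19: α=1, u≡6; β=3, v≡12 (mod 19); (6|19)=+1, (12|19)=-1; sign (−1)^1·+1^3·-1^1 = +1.
(a,b)_13: α=1, u≡12; β=0, v≡11 (mod 13); (12|13)=+1, (11|13)=-1; sign (−1)^0·+1^0·-1^1 = -1.
(a,b)_∞: sgn(27170)=+, sgn(-19)=−, so +1.
(a,b)_2: α=3, β=0; u≡1, v≡5 (mod 8); ε(u)ε(v)=0·0, αω(v)=3·1, βω(u)=0·0; sum ≡ 1  ⇒  -1.
(a,b)_3: α=-4, u≡2; β=-2, v≡2 (mod 3); (2|3)=-1, (2|3)=-1; sign (−1)^0·-1^-2·-1^-4 = +1.
Ram(27170, -19) = {2, 13}; no ℚ_2-point on the conic.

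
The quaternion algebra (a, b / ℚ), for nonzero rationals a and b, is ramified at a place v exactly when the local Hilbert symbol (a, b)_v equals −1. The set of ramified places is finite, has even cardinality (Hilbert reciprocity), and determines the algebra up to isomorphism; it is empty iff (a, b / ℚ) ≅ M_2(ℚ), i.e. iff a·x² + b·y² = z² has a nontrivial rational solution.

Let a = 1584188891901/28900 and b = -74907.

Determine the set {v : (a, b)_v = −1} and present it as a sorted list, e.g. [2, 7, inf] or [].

[3, 29]

Mod squares: a ≡ 21, b ≡ -8323. Check v ∈ {∞, 2, 3, 5, 7, 11, 17, 29, 41}.
v=∞: 21 > 0 and -8323 < 0  ⇒  (a,b)_∞ = +1.
v=7: a=7^3·(≡3), b=7^1·(≡2) mod 7; (3|7)=-1, (2|7)=+1; (−1)^{3·1·3}·(-1)^1·(+1)^3 = +1.
v=17: a=17^-2·(≡4), b=17^0·(≡12) mod 17; (4|17)=+1, (12|17)=-1; (−1)^{-2·0·8}·(+1)^0·(-1)^-2 = +1.
v=3: a=3^3·(≡1), b=3^2·(≡2) mod 3; (1|3)=+1, (2|3)=-1; (−1)^{3·2·1}·(+1)^2·(-1)^3 = -1.
v=11: a=11^2·(≡7), b=11^0·(≡3) mod 11; (7|11)=-1, (3|11)=+1; (−1)^{2·0·5}·(-1)^0·(+1)^2 = +1.
v=41: a=41^2·(≡40), b=41^1·(≡18) mod 41; (40|41)=+1, (18|41)=+1; (−1)^{2·1·20}·(+1)^1·(+1)^2 = +1.
v=2: v_2(a)=-2, v_2(b)=0; units ≡ 5, 5 (mod 8); ε·ε+αω+βω = 0·0+-2·1+0·1 ≡ 0  ⇒  (a,b)_2 = +1.
v=5: a=5^-2·(≡1), b=5^0·(≡3) mod 5; (1|5)=+1, (3|5)=-1; (−1)^{-2·0·2}·(+1)^0·(-1)^-2 = +1.
v=29: a=29^2·(≡15), b=29^1·(≡27) mod 29; (15|29)=-1, (27|29)=-1; (−1)^{2·1·14}·(-1)^1·(-1)^2 = -1.
|Ram(21, -8323)| = 2, even; anisotropic at {3, 29}.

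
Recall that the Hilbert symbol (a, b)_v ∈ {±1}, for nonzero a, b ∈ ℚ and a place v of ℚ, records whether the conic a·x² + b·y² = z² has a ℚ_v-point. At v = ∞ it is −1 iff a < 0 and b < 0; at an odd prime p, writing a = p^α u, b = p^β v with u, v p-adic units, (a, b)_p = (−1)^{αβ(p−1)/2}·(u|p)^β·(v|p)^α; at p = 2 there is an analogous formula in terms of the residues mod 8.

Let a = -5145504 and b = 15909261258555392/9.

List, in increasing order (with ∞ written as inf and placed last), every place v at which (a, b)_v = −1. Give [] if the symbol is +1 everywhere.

[2, 3, 13, 19]

(a, b) ≡ (-321594, 2) mod (ℚ^×)²; places V = {2, 3, 7, 13, 19, 31, ∞}.
(a,b)_2: α=5, β=15; u≡3, v≡1 (mod 8); ε(u)ε(v)=1·0, αω(v)=5·0, βω(u)=15·1; sum ≡ 1  ⇒  -1.
(a,b)_19: α=1, u≡10; β=2, v≡12 (mod 19); (10|19)=-1, (12|19)=-1; sign (−1)^0·-1^2·-1^1 = -1.
(a,b)_13: α=1, u≡3; β=4, v≡5 (mod 13); (3|13)=+1, (5|13)=-1; sign (−1)^0·+1^4·-1^1 = -1.
(a,b)_7: α=1, u≡5; β=2, v≡4 (mod 7); (5|7)=-1, (4|7)=+1; sign (−1)^0·-1^2·+1^1 = +1.
(a,b)_∞: sgn(-321594)=−, sgn(2)=+, so +1.
(a,b)_31: α=1, u≡21; β=2, v≡28 (mod 31); (21|31)=-1, (28|31)=+1; sign (−1)^0·-1^2·+1^1 = +1.
(a,b)_3: α=1, u≡1; β=-2, v≡2 (mod 3); (1|3)=+1, (2|3)=-1; sign (−1)^0·+1^-2·-1^1 = -1.
(-321594, 2 / ℚ) ramifies at {2, 3, 13, 19}: a division algebra.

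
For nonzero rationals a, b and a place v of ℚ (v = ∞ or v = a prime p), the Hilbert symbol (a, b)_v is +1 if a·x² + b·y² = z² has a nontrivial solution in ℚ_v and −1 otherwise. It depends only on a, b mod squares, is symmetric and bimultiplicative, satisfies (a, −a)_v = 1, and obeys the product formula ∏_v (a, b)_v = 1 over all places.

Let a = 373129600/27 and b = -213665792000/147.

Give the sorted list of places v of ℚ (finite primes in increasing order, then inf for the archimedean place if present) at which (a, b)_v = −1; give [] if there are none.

(a, b) ≡ (1938, -15) mod (ℚ^×)²; places V = {2, 3, 5, 7, 17, 19, ∞}.
(a,b)_3: α=-3, u≡1; β=-1, v≡1 (mod 3); (1|3)=+1, (1|3)=+1; sign (−1)^1·+1^-1·+1^-3 = -1.
(a,b)_∞: sgn(1938)=+, sgn(-15)=−, so +1.
(a,b)_2: α=7, β=14; u≡1, v≡1 (mod 8); ε(u)ε(v)=0·0, αω(v)=7·0, βω(u)=14·0; sum ≡ 0  ⇒  +1.
(a,b)_7: α=0, u≡3; β=-2, v≡6 (mod 7); (3|7)=-1, (6|7)=-1; sign (−1)^0·-1^-2·-1^0 = +1.
(a,b)_17: α=1, u≡10; β=2, v≡1 (mod 17); (10|17)=-1, (1|17)=+1; sign (−1)^0·-1^2·+1^1 = +1.
(a,b)_19: α=3, u≡17; β=2, v≡11 (mod 19); (17|19)=+1, (11|19)=+1; sign (−1)^0·+1^2·+1^3 = +1.
(a,b)_5: α=2, u≡2; β=3, v≡2 (mod 5); (2|5)=-1, (2|5)=-1; sign (−1)^0·-1^3·-1^2 = -1.
|Ram(1938, -15)| = 2, even; anisotropic at {3, 5}.

[3, 5]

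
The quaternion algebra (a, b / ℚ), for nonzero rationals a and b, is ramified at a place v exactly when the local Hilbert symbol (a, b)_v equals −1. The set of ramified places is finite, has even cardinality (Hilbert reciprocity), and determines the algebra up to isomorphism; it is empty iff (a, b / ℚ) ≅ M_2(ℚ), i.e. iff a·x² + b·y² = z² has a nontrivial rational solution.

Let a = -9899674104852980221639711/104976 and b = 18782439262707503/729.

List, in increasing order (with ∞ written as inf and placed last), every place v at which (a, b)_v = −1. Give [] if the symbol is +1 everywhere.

[29, 47]

Mod squares: a ≡ -21199, b ≡ 47. Check v ∈ {∞, 2, 3, 17, 23, 29, 41, 43, 47}.
v=23: a=23^4·(≡22), b=23^2·(≡9) mod 23; (22|23)=-1, (9|23)=+1; (−1)^{4·2·11}·(-1)^2·(+1)^4 = +1.
v=29: a=29^3·(≡23), b=29^2·(≡26) mod 29; (23|29)=+1, (26|29)=-1; (−1)^{3·2·14}·(+1)^2·(-1)^3 = -1.
v=∞: -21199 < 0 and 47 > 0  ⇒  (a,b)_∞ = +1.
v=43: a=43^3·(≡13), b=43^2·(≡24) mod 43; (13|43)=+1, (24|43)=+1; (−1)^{3·2·21}·(+1)^2·(+1)^3 = +1.
v=2: v_2(a)=-4, v_2(b)=0; units ≡ 1, 7 (mod 8); ε·ε+αω+βω = 0·1+-4·0+0·0 ≡ 0  ⇒  (a,b)_2 = +1.
v=41: a=41^2·(≡40), b=41^2·(≡38) mod 41; (40|41)=+1, (38|41)=-1; (−1)^{2·2·20}·(+1)^2·(-1)^2 = +1.
v=47: a=47^2·(≡35), b=47^1·(≡25) mod 47; (35|47)=-1, (25|47)=+1; (−1)^{2·1·23}·(-1)^1·(+1)^2 = -1.
v=17: a=17^3·(≡6), b=17^2·(≡1) mod 17; (6|17)=-1, (1|17)=+1; (−1)^{3·2·8}·(-1)^2·(+1)^3 = +1.
v=3: a=3^-8·(≡2), b=3^-6·(≡2) mod 3; (2|3)=-1, (2|3)=-1; (−1)^{-8·-6·1}·(-1)^-6·(-1)^-8 = +1.
(-21199, 47 / ℚ) ramifies at {29, 47}: a division algebra.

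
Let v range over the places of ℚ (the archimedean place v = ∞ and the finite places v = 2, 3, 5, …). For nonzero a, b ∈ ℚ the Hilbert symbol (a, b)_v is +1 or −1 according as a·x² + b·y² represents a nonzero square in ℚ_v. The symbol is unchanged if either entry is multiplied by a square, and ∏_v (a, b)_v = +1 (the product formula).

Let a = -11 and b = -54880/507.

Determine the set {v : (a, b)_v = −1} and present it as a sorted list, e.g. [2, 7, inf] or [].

[2, 7, 11, inf]

(a, b) ≡ (-11, -210) mod (ℚ^×)²; places V = {2, 3, 5, 7, 11, 13, ∞}.
(a,b)_5: α=0, u≡4; β=1, v≡2 (mod 5); (4|5)=+1, (2|5)=-1; sign (−1)^0·+1^1·-1^0 = +1.
(a,b)_13: α=0, u≡2; β=-2, v≡2 (mod 13); (2|13)=-1, (2|13)=-1; sign (−1)^0·-1^-2·-1^0 = +1.
(a,b)_∞: sgn(-11)=−, sgn(-210)=−, so -1.
(a,b)_7: α=0, u≡3; β=3, v≡5 (mod 7); (3|7)=-1, (5|7)=-1; sign (−1)^0·-1^3·-1^0 = -1.
(a,b)_3: α=0, u≡1; β=-1, v≡2 (mod 3); (1|3)=+1, (2|3)=-1; sign (−1)^0·+1^-1·-1^0 = +1.
(a,b)_11: α=1, u≡10; β=0, v≡10 (mod 11); (10|11)=-1, (10|11)=-1; sign (−1)^0·-1^0·-1^1 = -1.
(a,b)_2: α=0, β=5; u≡5, v≡7 (mod 8); ε(u)ε(v)=0·1, αω(v)=0·0, βω(u)=5·1; sum ≡ 1  ⇒  -1.
|Ram(-11, -210)| = 4, even; anisotropic at {2, 7, 11, ∞}.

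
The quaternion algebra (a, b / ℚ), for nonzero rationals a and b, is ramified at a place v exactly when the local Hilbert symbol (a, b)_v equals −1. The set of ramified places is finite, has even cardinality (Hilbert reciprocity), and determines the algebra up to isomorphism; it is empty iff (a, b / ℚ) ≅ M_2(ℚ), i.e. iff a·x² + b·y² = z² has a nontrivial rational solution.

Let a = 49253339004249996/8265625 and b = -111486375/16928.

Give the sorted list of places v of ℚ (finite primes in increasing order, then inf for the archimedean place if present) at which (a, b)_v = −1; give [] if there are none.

(a, b) ≡ (11, -910) mod (ℚ^×)²; places V = {2, 3, 5, 7, 11, 13, 19, 23, ∞}.
(a,b)_13: α=0, u≡11; β=1, v≡2 (mod 13); (11|13)=-1, (2|13)=-1; sign (−1)^0·-1^1·-1^0 = -1.
(a,b)_23: α=-2, u≡14; β=-2, v≡11 (mod 23); (14|23)=-1, (11|23)=-1; sign (−1)^0·-1^-2·-1^-2 = +1.
(a,b)_5: α=-6, u≡4; β=3, v≡3 (mod 5); (4|5)=+1, (3|5)=-1; sign (−1)^0·+1^3·-1^-6 = +1.
(a,b)_7: α=4, u≡2; β=1, v≡3 (mod 7); (2|7)=+1, (3|7)=-1; sign (−1)^0·+1^1·-1^4 = +1.
(a,b)_3: α=6, u≡2; β=4, v≡2 (mod 3); (2|3)=-1, (2|3)=-1; sign (−1)^0·-1^4·-1^6 = +1.
(a,b)_11: α=7, u≡1; β=2, v≡4 (mod 11); (1|11)=+1, (4|11)=+1; sign (−1)^0·+1^2·+1^7 = +1.
(a,b)_2: α=2, β=-5; u≡3, v≡1 (mod 8); ε(u)ε(v)=1·0, αω(v)=2·0, βω(u)=-5·1; sum ≡ 1  ⇒  -1.
(a,b)_19: α=2, u≡5; β=0, v≡18 (mod 19); (5|19)=+1, (18|19)=-1; sign (−1)^0·+1^0·-1^2 = +1.
(a,b)_∞: sgn(11)=+, sgn(-910)=−, so +1.
|Ram(11, -910)| = 2, even; anisotropic at {2, 13}.

[2, 13]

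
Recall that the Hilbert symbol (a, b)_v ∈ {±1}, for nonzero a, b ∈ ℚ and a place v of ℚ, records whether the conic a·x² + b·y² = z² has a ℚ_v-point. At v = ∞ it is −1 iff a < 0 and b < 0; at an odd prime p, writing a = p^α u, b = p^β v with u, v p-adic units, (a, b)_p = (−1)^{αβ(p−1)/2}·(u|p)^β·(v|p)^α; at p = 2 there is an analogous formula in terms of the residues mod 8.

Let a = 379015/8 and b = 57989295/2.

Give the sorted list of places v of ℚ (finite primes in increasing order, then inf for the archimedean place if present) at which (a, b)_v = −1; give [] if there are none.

(a, b) ≡ (15470, 910) mod (ℚ^×)²; places V = {2, 3, 5, 7, 13, 17, ∞}.
(a,b)_13: α=1, u≡6; β=1, v≡6 (mod 13); (6|13)=-1, (6|13)=-1; sign (−1)^0·-1^1·-1^1 = +1.
(a,b)_5: α=1, u≡1; β=1, v≡2 (mod 5); (1|5)=+1, (2|5)=-1; sign (−1)^0·+1^1·-1^1 = -1.
(a,b)_17: α=1, u≡1; β=2, v≡2 (mod 17); (1|17)=+1, (2|17)=+1; sign (−1)^0·+1^2·+1^1 = +1.
(a,b)_3: α=0, u≡2; β=2, v≡1 (mod 3); (2|3)=-1, (1|3)=+1; sign (−1)^0·-1^2·+1^0 = +1.
(a,b)_∞: sgn(15470)=+, sgn(910)=+, so +1.
(a,b)_7: α=3, u≡6; β=3, v≡4 (mod 7); (6|7)=-1, (4|7)=+1; sign (−1)^1·-1^3·+1^3 = +1.
(a,b)_2: α=-3, β=-1; u≡7, v≡7 (mod 8); ε(u)ε(v)=1·1, αω(v)=-3·0, βω(u)=-1·0; sum ≡ 1  ⇒  -1.
Ram(15470, 910) = {2, 5}; no ℚ_2-point on the conic.

[2, 5]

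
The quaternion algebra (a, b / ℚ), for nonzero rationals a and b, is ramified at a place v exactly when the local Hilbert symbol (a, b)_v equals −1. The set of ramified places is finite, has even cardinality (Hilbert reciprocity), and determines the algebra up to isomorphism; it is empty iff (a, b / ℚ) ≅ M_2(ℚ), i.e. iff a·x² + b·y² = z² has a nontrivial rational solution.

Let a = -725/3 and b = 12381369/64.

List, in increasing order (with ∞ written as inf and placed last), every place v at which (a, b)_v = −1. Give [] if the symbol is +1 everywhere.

(a, b) ≡ (-87, 252681) mod (ℚ^×)²; places V = {2, 3, 5, 7, 11, 13, 19, 29, 31, ∞}.
(a,b)_11: α=0, u≡4; β=1, v≡9 (mod 11); (4|11)=+1, (9|11)=+1; sign (−1)^0·+1^1·+1^0 = +1.
(a,b)_29: α=1, u≡11; β=0, v≡23 (mod 29); (11|29)=-1, (23|29)=+1; sign (−1)^0·-1^0·+1^1 = +1.
(a,b)_5: α=2, u≡2; β=0, v≡1 (mod 5); (2|5)=-1, (1|5)=+1; sign (−1)^0·-1^0·+1^2 = +1.
(a,b)_19: α=0, u≡18; β=1, v≡12 (mod 19); (18|19)=-1, (12|19)=-1; sign (−1)^0·-1^1·-1^0 = -1.
(a,b)_2: α=0, β=-6; u≡1, v≡1 (mod 8); ε(u)ε(v)=0·0, αω(v)=0·0, βω(u)=-6·0; sum ≡ 0  ⇒  +1.
(a,b)_7: α=0, u≡1; β=2, v≡2 (mod 7); (1|7)=+1, (2|7)=+1; sign (−1)^0·+1^2·+1^0 = +1.
(a,b)_∞: sgn(-87)=−, sgn(252681)=+, so +1.
(a,b)_13: α=0, u≡1; β=1, v≡6 (mod 13); (1|13)=+1, (6|13)=-1; sign (−1)^0·+1^1·-1^0 = +1.
(a,b)_3: α=-1, u≡1; β=1, v≡2 (mod 3); (1|3)=+1, (2|3)=-1; sign (−1)^1·+1^1·-1^-1 = +1.
(a,b)_31: α=0, u≡27; β=1, v≡13 (mod 31); (27|31)=-1, (13|31)=-1; sign (−1)^0·-1^1·-1^0 = -1.
|Ram(-87, 252681)| = 2, even; anisotropic at {19, 31}.

[19, 31]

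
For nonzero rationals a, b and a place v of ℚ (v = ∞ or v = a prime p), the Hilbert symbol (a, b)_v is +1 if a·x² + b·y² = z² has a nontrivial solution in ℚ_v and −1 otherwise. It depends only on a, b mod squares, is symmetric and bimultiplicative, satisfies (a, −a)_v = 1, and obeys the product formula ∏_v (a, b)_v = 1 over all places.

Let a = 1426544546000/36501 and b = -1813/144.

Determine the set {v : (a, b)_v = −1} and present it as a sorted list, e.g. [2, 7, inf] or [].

[3, 5, 7, 37]

(a, b) ≡ (74865, -37) mod (ℚ^×)²; places V = {2, 3, 5, 7, 23, 31, 37, ∞}.
(a,b)_23: α=-3, u≡8; β=0, v≡16 (mod 23); (8|23)=+1, (16|23)=+1; sign (−1)^0·+1^0·+1^-3 = +1.
(a,b)_37: α=2, u≡6; β=1, v≡3 (mod 37); (6|37)=-1, (3|37)=+1; sign (−1)^0·-1^1·+1^2 = -1.
(a,b)_3: α=-1, u≡1; β=-2, v≡2 (mod 3); (1|3)=+1, (2|3)=-1; sign (−1)^0·+1^-2·-1^-1 = -1.
(a,b)_31: α=1, u≡2; β=0, v≡7 (mod 31); (2|31)=+1, (7|31)=+1; sign (−1)^0·+1^0·+1^1 = +1.
(a,b)_5: α=3, u≡3; β=0, v≡3 (mod 5); (3|5)=-1, (3|5)=-1; sign (−1)^0·-1^0·-1^3 = -1.
(a,b)_∞: sgn(74865)=+, sgn(-37)=−, so +1.
(a,b)_7: α=5, u≡6; β=2, v≡3 (mod 7); (6|7)=-1, (3|7)=-1; sign (−1)^0·-1^2·-1^5 = -1.
(a,b)_2: α=4, β=-4; u≡1, v≡3 (mod 8); ε(u)ε(v)=0·1, αω(v)=4·1, βω(u)=-4·0; sum ≡ 0  ⇒  +1.
Ram(74865, -37) = {3, 5, 7, 37}; no ℚ_3-point on the conic.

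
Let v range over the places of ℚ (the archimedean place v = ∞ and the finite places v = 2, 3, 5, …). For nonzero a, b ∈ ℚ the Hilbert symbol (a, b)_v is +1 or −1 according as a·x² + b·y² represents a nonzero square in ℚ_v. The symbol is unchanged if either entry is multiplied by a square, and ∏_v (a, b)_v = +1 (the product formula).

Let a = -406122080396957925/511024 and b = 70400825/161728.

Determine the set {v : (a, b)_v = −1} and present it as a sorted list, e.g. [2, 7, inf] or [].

(a, b) ≡ (-22309287, 119) mod (ℚ^×)²; places V = {2, 3, 5, 7, 11, 13, 17, 19, 23, 37, 41, ∞}.
(a,b)_11: α=3, u≡10; β=2, v≡4 (mod 11); (10|11)=-1, (4|11)=+1; sign (−1)^0·-1^2·+1^3 = +1.
(a,b)_13: α=1, u≡7; β=0, v≡5 (mod 13); (7|13)=-1, (5|13)=-1; sign (−1)^0·-1^0·-1^1 = -1.
(a,b)_7: α=1, u≡6; β=-1, v≡3 (mod 7); (6|7)=-1, (3|7)=-1; sign (−1)^1·-1^-1·-1^1 = -1.
(a,b)_41: α=-2, u≡9; β=0, v≡21 (mod 41); (9|41)=+1, (21|41)=+1; sign (−1)^0·+1^0·+1^-2 = +1.
(a,b)_2: α=-4, β=-6; u≡1, v≡7 (mod 8); ε(u)ε(v)=0·1, αω(v)=-4·0, βω(u)=-6·0; sum ≡ 0  ⇒  +1.
(a,b)_23: α=1, u≡11; β=0, v≡16 (mod 23); (11|23)=-1, (16|23)=+1; sign (−1)^0·-1^0·+1^1 = +1.
(a,b)_∞: sgn(-22309287)=−, sgn(119)=+, so +1.
(a,b)_37: α=2, u≡30; β=2, v≡32 (mod 37); (30|37)=+1, (32|37)=-1; sign (−1)^0·+1^2·-1^2 = +1.
(a,b)_5: α=2, u≡2; β=2, v≡1 (mod 5); (2|5)=-1, (1|5)=+1; sign (−1)^0·-1^2·+1^2 = +1.
(a,b)_17: α=5, u≡4; β=1, v≡6 (mod 17); (4|17)=+1, (6|17)=-1; sign (−1)^0·+1^1·-1^5 = -1.
(a,b)_3: α=1, u≡1; β=0, v≡2 (mod 3); (1|3)=+1, (2|3)=-1; sign (−1)^0·+1^0·-1^1 = -1.
(a,b)_19: α=-1, u≡12; β=-2, v≡1 (mod 19); (12|19)=-1, (1|19)=+1; sign (−1)^0·-1^-2·+1^-1 = +1.
|Ram(-22309287, 119)| = 4, even; anisotropic at {3, 7, 13, 17}.

[3, 7, 13, 17]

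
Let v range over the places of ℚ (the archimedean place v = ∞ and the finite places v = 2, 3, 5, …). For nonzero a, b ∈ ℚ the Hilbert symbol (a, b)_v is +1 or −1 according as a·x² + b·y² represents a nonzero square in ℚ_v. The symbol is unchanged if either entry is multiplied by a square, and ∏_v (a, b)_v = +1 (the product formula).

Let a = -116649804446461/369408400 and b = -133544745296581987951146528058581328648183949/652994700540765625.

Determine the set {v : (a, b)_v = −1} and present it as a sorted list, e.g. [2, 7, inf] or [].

[2, 19, 53, inf]

Mod squares: a ≡ -7720669, b ≡ -11036602181. Check v ∈ {∞, 2, 5, 7, 11, 13, 17, 19, 23, 29, 31, 41, 43, 47, 53}.
v=29: a=29^0·(≡16), b=29^1·(≡26) mod 29; (16|29)=+1, (26|29)=-1; (−1)^{0·1·14}·(+1)^1·(-1)^0 = +1.
v=7: a=7^0·(≡2), b=7^-2·(≡1) mod 7; (2|7)=+1, (1|7)=+1; (−1)^{0·-2·3}·(+1)^-2·(+1)^0 = +1.
v=2: v_2(a)=-4, v_2(b)=0; units ≡ 3, 3 (mod 8); ε·ε+αω+βω = 1·1+-4·1+0·1 ≡ 1  ⇒  (a,b)_2 = -1.
v=17: a=17^1·(≡2), b=17^3·(≡2) mod 17; (2|17)=+1, (2|17)=+1; (−1)^{1·3·8}·(+1)^3·(+1)^1 = +1.
v=19: a=19^1·(≡2), b=19^3·(≡14) mod 19; (2|19)=-1, (14|19)=-1; (−1)^{1·3·9}·(-1)^3·(-1)^1 = -1.
v=23: a=23^2·(≡17), b=23^6·(≡9) mod 23; (17|23)=-1, (9|23)=+1; (−1)^{2·6·11}·(-1)^6·(+1)^2 = +1.
v=53: a=53^1·(≡28), b=53^3·(≡3) mod 53; (28|53)=+1, (3|53)=-1; (−1)^{1·3·26}·(+1)^3·(-1)^1 = -1.
v=11: a=11^1·(≡5), b=11^3·(≡8) mod 11; (5|11)=+1, (8|11)=-1; (−1)^{1·3·5}·(+1)^3·(-1)^1 = +1.
v=43: a=43^0·(≡13), b=43^1·(≡8) mod 43; (13|43)=+1, (8|43)=-1; (−1)^{0·1·21}·(+1)^1·(-1)^0 = +1.
v=47: a=47^0·(≡3), b=47^1·(≡43) mod 47; (3|47)=+1, (43|47)=-1; (−1)^{0·1·23}·(+1)^1·(-1)^0 = +1.
v=31: a=31^-4·(≡8), b=31^-8·(≡9) mod 31; (8|31)=+1, (9|31)=+1; (−1)^{-4·-8·15}·(+1)^-8·(+1)^-4 = +1.
v=∞: -7720669 < 0 and -11036602181 < 0  ⇒  (a,b)_∞ = -1.
v=41: a=41^1·(≡31), b=41^4·(≡40) mod 41; (31|41)=+1, (40|41)=+1; (−1)^{1·4·20}·(+1)^4·(+1)^1 = +1.
v=13: a=13^4·(≡11), b=13^8·(≡5) mod 13; (11|13)=-1, (5|13)=-1; (−1)^{4·8·6}·(-1)^8·(-1)^4 = +1.
v=5: a=5^-2·(≡4), b=5^-6·(≡4) mod 5; (4|5)=+1, (4|5)=+1; (−1)^{-2·-6·2}·(+1)^-6·(+1)^-2 = +1.
|Ram(-7720669, -11036602181)| = 4, even; anisotropic at {2, 19, 53, ∞}.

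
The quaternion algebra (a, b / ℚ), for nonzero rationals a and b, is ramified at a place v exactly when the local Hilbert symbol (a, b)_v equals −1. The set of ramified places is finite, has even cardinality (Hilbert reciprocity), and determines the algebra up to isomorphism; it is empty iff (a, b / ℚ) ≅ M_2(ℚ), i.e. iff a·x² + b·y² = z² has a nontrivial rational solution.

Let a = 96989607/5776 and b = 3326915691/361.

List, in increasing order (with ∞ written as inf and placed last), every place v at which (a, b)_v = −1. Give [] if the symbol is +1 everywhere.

(a, b) ≡ (527, 11) mod (ℚ^×)²; places V = {2, 3, 11, 13, 17, 19, 31, ∞}.
(a,b)_∞: sgn(527)=+, sgn(11)=+, so +1.
(a,b)_3: α=2, u≡2; β=2, v≡2 (mod 3); (2|3)=-1, (2|3)=-1; sign (−1)^0·-1^2·-1^2 = +1.
(a,b)_17: α=1, u≡12; β=2, v≡12 (mod 17); (12|17)=-1, (12|17)=-1; sign (−1)^0·-1^2·-1^1 = -1.
(a,b)_31: α=1, u≡27; β=2, v≡22 (mod 31); (27|31)=-1, (22|31)=-1; sign (−1)^0·-1^2·-1^1 = -1.
(a,b)_19: α=-2, u≡18; β=-2, v≡16 (mod 19); (18|19)=-1, (16|19)=+1; sign (−1)^0·-1^-2·+1^-2 = +1.
(a,b)_13: α=2, u≡11; β=0, v≡6 (mod 13); (11|13)=-1, (6|13)=-1; sign (−1)^0·-1^0·-1^2 = +1.
(a,b)_2: α=-4, β=0; u≡7, v≡3 (mod 8); ε(u)ε(v)=1·1, αω(v)=-4·1, βω(u)=0·0; sum ≡ 1  ⇒  -1.
(a,b)_11: α=2, u≡8; β=3, v≡1 (mod 11); (8|11)=-1, (1|11)=+1; sign (−1)^0·-1^3·+1^2 = -1.
|Ram(527, 11)| = 4, even; anisotropic at {2, 11, 17, 31}.

[2, 11, 17, 31]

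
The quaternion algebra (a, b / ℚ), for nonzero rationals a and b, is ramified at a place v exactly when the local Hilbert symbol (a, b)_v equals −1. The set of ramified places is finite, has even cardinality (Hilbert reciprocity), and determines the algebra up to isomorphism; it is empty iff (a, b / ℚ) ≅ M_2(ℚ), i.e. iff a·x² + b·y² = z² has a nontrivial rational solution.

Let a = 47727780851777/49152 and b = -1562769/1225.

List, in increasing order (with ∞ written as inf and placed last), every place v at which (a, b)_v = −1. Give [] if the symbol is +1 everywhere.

[2, 3, 19, 29, 37, 41]

(a, b) ≡ (749772699, -481) mod (ℚ^×)²; places V = {2, 3, 5, 7, 13, 19, 23, 29, 37, 41, ∞}.
(a,b)_13: α=1, u≡8; β=1, v≡8 (mod 13); (8|13)=-1, (8|13)=-1; sign (−1)^0·-1^1·-1^1 = +1.
(a,b)_29: α=1, u≡7; β=0, v≡10 (mod 29); (7|29)=+1, (10|29)=-1; sign (−1)^0·+1^0·-1^1 = -1.
(a,b)_41: α=1, u≡2; β=0, v≡19 (mod 41); (2|41)=+1, (19|41)=-1; sign (−1)^0·+1^0·-1^1 = -1.
(a,b)_19: α=3, u≡13; β=2, v≡13 (mod 19); (13|19)=-1, (13|19)=-1; sign (−1)^0·-1^2·-1^3 = -1.
(a,b)_3: α=-1, u≡2; β=2, v≡2 (mod 3); (2|3)=-1, (2|3)=-1; sign (−1)^0·-1^2·-1^-1 = -1.
(a,b)_2: α=-14, β=0; u≡3, v≡7 (mod 8); ε(u)ε(v)=1·1, αω(v)=-14·0, βω(u)=0·1; sum ≡ 1  ⇒  -1.
(a,b)_37: α=1, u≡1; β=1, v≡32 (mod 37); (1|37)=+1, (32|37)=-1; sign (−1)^0·+1^1·-1^1 = -1.
(a,b)_∞: sgn(749772699)=+, sgn(-481)=−, so +1.
(a,b)_5: α=0, u≡1; β=-2, v≡4 (mod 5); (1|5)=+1, (4|5)=+1; sign (−1)^0·+1^-2·+1^0 = +1.
(a,b)_23: α=3, u≡1; β=0, v≡2 (mod 23); (1|23)=+1, (2|23)=+1; sign (−1)^0·+1^0·+1^3 = +1.
(a,b)_7: α=0, u≡1; β=-2, v≡4 (mod 7); (1|7)=+1, (4|7)=+1; sign (−1)^0·+1^-2·+1^0 = +1.
|Ram(749772699, -481)| = 6, even; anisotropic at {2, 3, 19, 29, 37, 41}.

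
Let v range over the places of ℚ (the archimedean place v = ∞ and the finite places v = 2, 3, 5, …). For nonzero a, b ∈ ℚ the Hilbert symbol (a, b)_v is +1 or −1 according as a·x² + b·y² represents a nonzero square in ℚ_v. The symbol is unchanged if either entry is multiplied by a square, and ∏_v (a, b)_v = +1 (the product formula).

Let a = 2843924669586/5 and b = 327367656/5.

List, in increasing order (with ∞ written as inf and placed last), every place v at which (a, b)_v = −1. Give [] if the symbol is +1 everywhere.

[2, 3, 7, 11]

(a, b) ≡ (2730, 770) mod (ℚ^×)²; places V = {2, 3, 5, 7, 11, 13, ∞}.
(a,b)_3: α=17, u≡1; β=12, v≡2 (mod 3); (1|3)=+1, (2|3)=-1; sign (−1)^0·+1^12·-1^17 = -1.
(a,b)_2: α=1, β=3; u≡5, v≡1 (mod 8); ε(u)ε(v)=0·0, αω(v)=1·0, βω(u)=3·1; sum ≡ 1  ⇒  -1.
(a,b)_∞: sgn(2730)=+, sgn(770)=+, so +1.
(a,b)_5: α=-1, u≡1; β=-1, v≡1 (mod 5); (1|5)=+1, (1|5)=+1; sign (−1)^0·+1^-1·+1^-1 = +1.
(a,b)_13: α=1, u≡2; β=0, v≡1 (mod 13); (2|13)=-1, (1|13)=+1; sign (−1)^0·-1^0·+1^1 = +1.
(a,b)_7: α=1, u≡3; β=1, v≡5 (mod 7); (3|7)=-1, (5|7)=-1; sign (−1)^1·-1^1·-1^1 = -1.
(a,b)_11: α=2, u≡2; β=1, v≡4 (mod 11); (2|11)=-1, (4|11)=+1; sign (−1)^0·-1^1·+1^2 = -1.
(2730, 770 / ℚ) ramifies at {2, 3, 7, 11}: a division algebra.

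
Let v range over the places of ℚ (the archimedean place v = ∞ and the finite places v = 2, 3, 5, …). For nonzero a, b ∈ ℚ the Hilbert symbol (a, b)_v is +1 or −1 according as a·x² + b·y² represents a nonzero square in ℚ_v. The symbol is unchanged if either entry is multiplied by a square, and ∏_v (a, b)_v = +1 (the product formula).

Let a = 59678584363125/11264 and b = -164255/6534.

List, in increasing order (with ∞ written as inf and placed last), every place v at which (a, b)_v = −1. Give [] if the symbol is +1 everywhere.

Mod squares: a ≡ 231, b ≡ -2730. Check v ∈ {∞, 2, 3, 5, 7, 11, 13, 19}.
v=13: a=13^4·(≡4), b=13^1·(≡5) mod 13; (4|13)=+1, (5|13)=-1; (−1)^{4·1·6}·(+1)^1·(-1)^4 = +1.
v=11: a=11^-1·(≡2), b=11^-2·(≡3) mod 11; (2|11)=-1, (3|11)=+1; (−1)^{-1·-2·5}·(-1)^-2·(+1)^-1 = +1.
v=7: a=7^3·(≡6), b=7^1·(≡2) mod 7; (6|7)=-1, (2|7)=+1; (−1)^{3·1·3}·(-1)^1·(+1)^3 = +1.
v=2: v_2(a)=-10, v_2(b)=-1; units ≡ 7, 3 (mod 8); ε·ε+αω+βω = 1·1+-10·1+-1·0 ≡ 1  ⇒  (a,b)_2 = -1.
v=∞: 231 > 0 and -2730 < 0  ⇒  (a,b)_∞ = +1.
v=19: a=19^2·(≡15), b=19^2·(≡9) mod 19; (15|19)=-1, (9|19)=+1; (−1)^{2·2·9}·(-1)^2·(+1)^2 = +1.
v=5: a=5^4·(≡4), b=5^1·(≡1) mod 5; (4|5)=+1, (1|5)=+1; (−1)^{4·1·2}·(+1)^1·(+1)^4 = +1.
v=3: a=3^3·(≡2), b=3^-3·(≡2) mod 3; (2|3)=-1, (2|3)=-1; (−1)^{3·-3·1}·(-1)^-3·(-1)^3 = -1.
Ram(231, -2730) = {2, 3}; no ℚ_2-point on the conic.

[2, 3]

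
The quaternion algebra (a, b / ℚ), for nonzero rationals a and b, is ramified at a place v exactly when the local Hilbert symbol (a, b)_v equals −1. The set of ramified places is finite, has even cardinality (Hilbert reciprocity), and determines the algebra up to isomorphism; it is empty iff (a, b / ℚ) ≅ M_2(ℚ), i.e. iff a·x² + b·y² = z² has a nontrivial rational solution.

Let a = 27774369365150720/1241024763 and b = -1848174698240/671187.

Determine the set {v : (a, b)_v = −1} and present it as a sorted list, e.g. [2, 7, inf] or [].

(a, b) ≡ (5764785, -443445) mod (ℚ^×)²; places V = {2, 3, 5, 11, 13, 17, 37, 43, 47, ∞}.
(a,b)_∞: sgn(5764785)=+, sgn(-443445)=−, so +1.
(a,b)_2: α=10, β=8; u≡1, v≡3 (mod 8); ε(u)ε(v)=0·1, αω(v)=10·1, βω(u)=8·0; sum ≡ 0  ⇒  +1.
(a,b)_11: α=-2, u≡5; β=-2, v≡3 (mod 11); (5|11)=+1, (3|11)=+1; sign (−1)^0·+1^-2·+1^-2 = +1.
(a,b)_5: α=1, u≡3; β=1, v≡1 (mod 5); (3|5)=-1, (1|5)=+1; sign (−1)^0·-1^1·+1^1 = -1.
(a,b)_13: α=3, u≡2; β=2, v≡6 (mod 13); (2|13)=-1, (6|13)=-1; sign (−1)^0·-1^2·-1^3 = -1.
(a,b)_37: α=1, u≡8; β=1, v≡26 (mod 37); (8|37)=-1, (26|37)=+1; sign (−1)^0·-1^1·+1^1 = -1.
(a,b)_43: α=-4, u≡7; β=-2, v≡14 (mod 43); (7|43)=-1, (14|43)=+1; sign (−1)^0·-1^-2·+1^-4 = +1.
(a,b)_47: α=1, u≡3; β=1, v≡4 (mod 47); (3|47)=+1, (4|47)=+1; sign (−1)^1·+1^1·+1^1 = -1.
(a,b)_17: α=5, u≡7; β=3, v≡11 (mod 17); (7|17)=-1, (11|17)=-1; sign (−1)^0·-1^3·-1^5 = +1.
(a,b)_3: α=-1, u≡2; β=-1, v≡1 (mod 3); (2|3)=-1, (1|3)=+1; sign (−1)^1·-1^-1·+1^-1 = +1.
Ram(5764785, -443445) = {5, 13, 37, 47}; no ℚ_5-point on the conic.

[5, 13, 37, 47]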